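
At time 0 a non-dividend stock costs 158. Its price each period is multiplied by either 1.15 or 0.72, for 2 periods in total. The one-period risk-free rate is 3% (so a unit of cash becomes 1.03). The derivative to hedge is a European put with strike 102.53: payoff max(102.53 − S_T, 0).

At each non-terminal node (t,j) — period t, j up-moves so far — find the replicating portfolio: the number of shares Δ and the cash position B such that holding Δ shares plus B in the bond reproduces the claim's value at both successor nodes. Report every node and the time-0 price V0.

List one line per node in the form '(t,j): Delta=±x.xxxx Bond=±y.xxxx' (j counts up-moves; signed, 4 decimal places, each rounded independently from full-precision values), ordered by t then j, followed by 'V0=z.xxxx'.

Risk-neutral probability p* = (R−d)/(u−d) = (1.03−0.72)/(1.15−0.72) = 0.7209.
At expiry t=2: V(2,0)=20.6228, V(2,1)=0.0000, V(2,2)=0.0000
(1,0): S=113.7600. Δ = (V_up−V_dn)/(S_up−S_dn) = (0.0000−20.6228)/(130.8240−81.9072) = -0.4216. V = [p*·0.0000 + (1−p*)·20.6228]/1.03 = 5.5876. B = V − Δ·S = 53.5476.
(1,1): S=181.7000. Δ = (V_up−V_dn)/(S_up−S_dn) = (0.0000−0.0000)/(208.9550−130.8240) = 0.0000. V = [p*·0.0000 + (1−p*)·0.0000]/1.03 = 0.0000. B = V − Δ·S = 0.0000.
(0,0): S=158.0000. Δ = (V_up−V_dn)/(S_up−S_dn) = (0.0000−5.5876)/(181.7000−113.7600) = -0.0822. V = [p*·0.0000 + (1−p*)·5.5876]/1.03 = 1.5139. B = V − Δ·S = 14.5083.
Check: Δ(0,0)·S0 + B(0,0) = 1.5139 = V0.

(0,0): Delta=-0.0822 Bond=14.5083
(1,0): Delta=-0.4216 Bond=53.5476
(1,1): Delta=0.0000 Bond=0.0000
V0=1.5139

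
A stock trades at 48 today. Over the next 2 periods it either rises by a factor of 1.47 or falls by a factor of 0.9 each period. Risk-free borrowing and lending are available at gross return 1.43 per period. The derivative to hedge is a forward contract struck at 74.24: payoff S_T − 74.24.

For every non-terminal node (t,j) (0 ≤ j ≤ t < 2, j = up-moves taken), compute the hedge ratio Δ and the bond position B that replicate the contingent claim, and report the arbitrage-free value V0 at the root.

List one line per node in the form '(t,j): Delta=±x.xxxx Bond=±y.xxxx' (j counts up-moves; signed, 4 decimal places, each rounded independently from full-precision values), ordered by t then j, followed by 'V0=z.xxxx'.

(0,0): Delta=1.0000 Bond=-36.3050
(1,0): Delta=1.0000 Bond=-51.9161
(1,1): Delta=1.0000 Bond=-51.9161
V0=11.6950

Under the risk-neutral measure, an up-move has probability p* = (R−d)/(u−d) = 0.9298 and values discount at R = 1.43.
Payoff layer (t=2): V(2,0)=-35.3600, V(2,1)=-10.7360, V(2,2)=29.4832
  t=1,j=0: stock 43.2000 → up 63.5040 (V=-10.7360), down 38.8800 (V=-35.3600). Price -8.7161; hedge Δ=1.0000, bond B=-51.9161.
  t=1,j=1: stock 70.5600 → up 103.7232 (V=29.4832), down 63.5040 (V=-10.7360). Price 18.6439; hedge Δ=1.0000, bond B=-51.9161.
  t=0,j=0: stock 48.0000 → up 70.5600 (V=18.6439), down 43.2000 (V=-8.7161). Price 11.6950; hedge Δ=1.0000, bond B=-36.3050.
Each (Δ,B) replicates both successor values, so the strategy is self-financing and V0 is arbitrage-free.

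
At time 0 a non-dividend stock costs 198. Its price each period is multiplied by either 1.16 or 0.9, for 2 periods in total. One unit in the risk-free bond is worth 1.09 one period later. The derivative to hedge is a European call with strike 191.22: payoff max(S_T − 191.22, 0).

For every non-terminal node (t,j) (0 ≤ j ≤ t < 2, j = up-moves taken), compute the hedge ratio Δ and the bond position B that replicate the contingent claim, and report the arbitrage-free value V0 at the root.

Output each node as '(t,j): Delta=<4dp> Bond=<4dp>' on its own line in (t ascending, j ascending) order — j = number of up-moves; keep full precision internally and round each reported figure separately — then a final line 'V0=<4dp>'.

(0,0): Delta=0.8520 Bond=-129.7664
(1,0): Delta=0.3344 Bond=-49.1983
(1,1): Delta=1.0000 Bond=-175.4312
V0=38.9355

The replicating-portfolio and risk-neutral prices coincide; use p* = (1.09−0.9)/(1.16−0.9) = 0.7308 for the latter.
Payoff layer (t=2): V(2,0)=0.0000, V(2,1)=15.4920, V(2,2)=75.2088
Node (1,0) S=178.2000: V=(p*·15.4920+(1−p*)·0.0000)/1.09=10.3863; Δ=(15.4920−0.0000)/(206.7120−160.3800)=0.3344; B=V−Δ·S=-49.1983
Node (1,1) S=229.6800: V=(p*·75.2088+(1−p*)·15.4920)/1.09=54.2488; Δ=(75.2088−15.4920)/(266.4288−206.7120)=1.0000; B=V−Δ·S=-175.4312
Node (0,0) S=198.0000: V=(p*·54.2488+(1−p*)·10.3863)/1.09=38.9355; Δ=(54.2488−10.3863)/(229.6800−178.2000)=0.8520; B=V−Δ·S=-129.7664
Check: Δ(0,0)·S0 + B(0,0) = 38.9355 = V0.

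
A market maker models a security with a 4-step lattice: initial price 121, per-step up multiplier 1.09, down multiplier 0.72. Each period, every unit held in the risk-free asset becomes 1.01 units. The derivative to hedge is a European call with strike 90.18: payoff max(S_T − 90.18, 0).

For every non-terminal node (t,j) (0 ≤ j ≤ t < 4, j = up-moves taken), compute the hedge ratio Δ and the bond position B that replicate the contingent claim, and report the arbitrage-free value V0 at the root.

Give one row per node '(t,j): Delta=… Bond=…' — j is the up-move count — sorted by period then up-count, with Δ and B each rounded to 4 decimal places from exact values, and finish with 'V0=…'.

(0,0): Delta=0.8008 Bond=-58.5992
(1,0): Delta=0.4230 Bond=-26.2719
(1,1): Delta=0.8697 Bond=-68.2647
(2,0): Delta=0.0000 Bond=0.0000
(2,1): Delta=0.5001 Bond=-33.8545
(2,2): Delta=0.9370 Bond=-78.6281
(3,0): Delta=0.0000 Bond=0.0000
(3,1): Delta=0.0000 Bond=0.0000
(3,2): Delta=0.5912 Bond=-43.6257
(3,3): Delta=1.0000 Bond=-89.2871
V0=38.2993

Since d<R<u, set p* = (R−d)/(u−d) = 0.7838; price each node as the discounted p*-expectation of its children.
Terminal payoffs: V(4,0)=0.0000, V(4,1)=0.0000, V(4,2)=0.0000, V(4,3)=22.6429, V(4,4)=80.6214
(3,0): S=45.1630. Δ = (V_up−V_dn)/(S_up−S_dn) = (0.0000−0.0000)/(49.2277−32.5174) = 0.0000. V = [p*·0.0000 + (1−p*)·0.0000]/1.01 = 0.0000. B = V − Δ·S = 0.0000.
(3,1): S=68.3718. Δ = (V_up−V_dn)/(S_up−S_dn) = (0.0000−0.0000)/(74.5252−49.2277) = 0.0000. V = [p*·0.0000 + (1−p*)·0.0000]/1.01 = 0.0000. B = V − Δ·S = 0.0000.
(3,2): S=103.5073. Δ = (V_up−V_dn)/(S_up−S_dn) = (22.6429−0.0000)/(112.8229−74.5252) = 0.5912. V = [p*·22.6429 + (1−p*)·0.0000]/1.01 = 17.5714. B = V − Δ·S = -43.6257.
(3,3): S=156.6985. Δ = (V_up−V_dn)/(S_up−S_dn) = (80.6214−22.6429)/(170.8014−112.8229) = 1.0000. V = [p*·80.6214 + (1−p*)·22.6429]/1.01 = 67.4114. B = V − Δ·S = -89.2871.
(2,0): S=62.7264. Δ = (V_up−V_dn)/(S_up−S_dn) = (0.0000−0.0000)/(68.3718−45.1630) = 0.0000. V = [p*·0.0000 + (1−p*)·0.0000]/1.01 = 0.0000. B = V − Δ·S = 0.0000.
(2,1): S=94.9608. Δ = (V_up−V_dn)/(S_up−S_dn) = (17.5714−0.0000)/(103.5073−68.3718) = 0.5001. V = [p*·17.5714 + (1−p*)·0.0000]/1.01 = 13.6359. B = V − Δ·S = -33.8545.
(2,2): S=143.7601. Δ = (V_up−V_dn)/(S_up−S_dn) = (67.4114−17.5714)/(156.6985−103.5073) = 0.9370. V = [p*·67.4114 + (1−p*)·17.5714]/1.01 = 56.0744. B = V − Δ·S = -78.6281.
(1,0): S=87.1200. Δ = (V_up−V_dn)/(S_up−S_dn) = (13.6359−0.0000)/(94.9608−62.7264) = 0.4230. V = [p*·13.6359 + (1−p*)·0.0000]/1.01 = 10.5817. B = V − Δ·S = -26.2719.
(1,1): S=131.8900. Δ = (V_up−V_dn)/(S_up−S_dn) = (56.0744−13.6359)/(143.7601−94.9608) = 0.8697. V = [p*·56.0744 + (1−p*)·13.6359]/1.01 = 46.4342. B = V − Δ·S = -68.2647.
(0,0): S=121.0000. Δ = (V_up−V_dn)/(S_up−S_dn) = (46.4342−10.5817)/(131.8900−87.1200) = 0.8008. V = [p*·46.4342 + (1−p*)·10.5817]/1.01 = 38.2993. B = V − Δ·S = -58.5992.
Self-financing check: at every node Δ·S+B equals the discounted successor values.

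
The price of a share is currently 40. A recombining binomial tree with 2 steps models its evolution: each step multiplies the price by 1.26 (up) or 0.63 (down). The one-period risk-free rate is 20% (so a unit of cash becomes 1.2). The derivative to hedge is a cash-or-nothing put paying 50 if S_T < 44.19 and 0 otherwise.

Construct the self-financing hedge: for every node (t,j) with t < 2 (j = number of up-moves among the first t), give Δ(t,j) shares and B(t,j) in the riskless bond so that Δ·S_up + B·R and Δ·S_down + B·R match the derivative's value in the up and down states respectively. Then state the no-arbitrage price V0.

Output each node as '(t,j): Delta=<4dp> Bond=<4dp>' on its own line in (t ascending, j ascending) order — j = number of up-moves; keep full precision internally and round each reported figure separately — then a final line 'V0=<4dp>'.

(0,0): Delta=-1.4960 Bond=66.1376
(1,0): Delta=0.0000 Bond=41.6667
(1,1): Delta=-1.5747 Bond=83.3333
V0=6.2988

No-arbitrage ⇒ martingale measure with p* = (R−d)/(u−d) = 0.9048.
Payoff layer (t=2): V(2,0)=50.0000, V(2,1)=50.0000, V(2,2)=0.0000
  t=1,j=0: stock 25.2000 → up 31.7520 (V=50.0000), down 15.8760 (V=50.0000). Price 41.6667; hedge Δ=0.0000, bond B=41.6667.
  t=1,j=1: stock 50.4000 → up 63.5040 (V=0.0000), down 31.7520 (V=50.0000). Price 3.9683; hedge Δ=-1.5747, bond B=83.3333.
  t=0,j=0: stock 40.0000 → up 50.4000 (V=3.9683), down 25.2000 (V=41.6667). Price 6.2988; hedge Δ=-1.4960, bond B=66.1376.
Each (Δ,B) replicates both successor values, so the strategy is self-financing and V0 is arbitrage-free.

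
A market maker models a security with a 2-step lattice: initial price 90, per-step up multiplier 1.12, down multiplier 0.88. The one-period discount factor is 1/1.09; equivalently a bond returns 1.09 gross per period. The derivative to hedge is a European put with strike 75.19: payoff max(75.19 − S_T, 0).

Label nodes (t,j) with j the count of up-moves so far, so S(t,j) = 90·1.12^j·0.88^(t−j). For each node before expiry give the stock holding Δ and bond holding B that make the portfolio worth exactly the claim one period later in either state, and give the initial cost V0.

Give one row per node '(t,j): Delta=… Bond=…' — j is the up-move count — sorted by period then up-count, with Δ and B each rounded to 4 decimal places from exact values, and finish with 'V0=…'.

Risk-neutral probability p* = (R−d)/(u−d) = (1.09−0.88)/(1.12−0.88) = 0.8750.
Payoff layer (t=2): V(2,0)=5.4940, V(2,1)=0.0000, V(2,2)=0.0000
  t=1,j=0: stock 79.2000 → up 88.7040 (V=0.0000), down 69.6960 (V=5.4940). Price 0.6300; hedge Δ=-0.2890, bond B=23.5217.
  t=1,j=1: stock 100.8000 → up 112.8960 (V=0.0000), down 88.7040 (V=0.0000). Price 0.0000; hedge Δ=0.0000, bond B=0.0000.
  t=0,j=0: stock 90.0000 → up 100.8000 (V=0.0000), down 79.2000 (V=0.6300). Price 0.0723; hedge Δ=-0.0292, bond B=2.6974.
The time-0 hedge costs 0.0723, which is the no-arbitrage price.

(0,0): Delta=-0.0292 Bond=2.6974
(1,0): Delta=-0.2890 Bond=23.5217
(1,1): Delta=0.0000 Bond=0.0000
V0=0.0723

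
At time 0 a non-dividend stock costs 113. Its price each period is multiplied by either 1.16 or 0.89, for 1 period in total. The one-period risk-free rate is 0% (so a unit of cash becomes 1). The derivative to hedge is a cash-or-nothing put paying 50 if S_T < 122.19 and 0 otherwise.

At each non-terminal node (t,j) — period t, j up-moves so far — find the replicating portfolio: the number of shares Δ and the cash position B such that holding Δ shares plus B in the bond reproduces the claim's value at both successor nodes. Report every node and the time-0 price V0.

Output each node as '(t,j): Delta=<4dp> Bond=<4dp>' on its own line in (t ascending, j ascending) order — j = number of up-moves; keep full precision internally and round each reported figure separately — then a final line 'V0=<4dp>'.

The replicating-portfolio and risk-neutral prices coincide; use p* = (1−0.89)/(1.16−0.89) = 0.4074 for the latter.
Terminal values V(1,·): V(1,0)=50.0000, V(1,1)=0.0000
  t=0,j=0: stock 113.0000 → up 131.0800 (V=0.0000), down 100.5700 (V=50.0000). Price 29.6296; hedge Δ=-1.6388, bond B=214.8148.
Check: Δ(0,0)·S0 + B(0,0) = 29.6296 = V0.

(0,0): Delta=-1.6388 Bond=214.8148
V0=29.6296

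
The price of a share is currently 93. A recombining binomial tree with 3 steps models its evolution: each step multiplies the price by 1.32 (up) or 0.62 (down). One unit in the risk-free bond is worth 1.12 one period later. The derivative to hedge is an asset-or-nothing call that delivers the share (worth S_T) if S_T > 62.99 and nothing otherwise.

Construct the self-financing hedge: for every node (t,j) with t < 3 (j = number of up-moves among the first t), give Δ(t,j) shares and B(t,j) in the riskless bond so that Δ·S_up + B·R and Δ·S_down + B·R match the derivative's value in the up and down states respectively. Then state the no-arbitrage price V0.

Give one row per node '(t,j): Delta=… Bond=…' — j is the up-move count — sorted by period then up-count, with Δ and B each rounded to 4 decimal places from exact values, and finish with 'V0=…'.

No-arbitrage ⇒ martingale measure with p* = (R−d)/(u−d) = 0.7143.
Terminal payoffs: V(3,0)=0.0000, V(3,1)=0.0000, V(3,2)=100.4668, V(3,3)=213.8970
Node (2,0) S=35.7492: V=(p*·0.0000+(1−p*)·0.0000)/1.12=0.0000; Δ=(0.0000−0.0000)/(47.1889−22.1645)=0.0000; B=V−Δ·S=0.0000
Node (2,1) S=76.1112: V=(p*·100.4668+(1−p*)·0.0000)/1.12=64.0732; Δ=(100.4668−0.0000)/(100.4668−47.1889)=1.8857; B=V−Δ·S=-79.4508
Node (2,2) S=162.0432: V=(p*·213.8970+(1−p*)·100.4668)/1.12=162.0432; Δ=(213.8970−100.4668)/(213.8970−100.4668)=1.0000; B=V−Δ·S=0.0000
Node (1,0) S=57.6600: V=(p*·64.0732+(1−p*)·0.0000)/1.12=40.8630; Δ=(64.0732−0.0000)/(76.1112−35.7492)=1.5875; B=V−Δ·S=-50.6701
Node (1,1) S=122.7600: V=(p*·162.0432+(1−p*)·64.0732)/1.12=119.6891; Δ=(162.0432−64.0732)/(162.0432−76.1112)=1.1401; B=V−Δ·S=-20.2681
Node (0,0) S=93.0000: V=(p*·119.6891+(1−p*)·40.8630)/1.12=86.7566; Δ=(119.6891−40.8630)/(122.7600−57.6600)=1.2108; B=V−Δ·S=-25.8521
Each (Δ,B) replicates both successor values, so the strategy is self-financing and V0 is arbitrage-free.

(0,0): Delta=1.2108 Bond=-25.8521
(1,0): Delta=1.5875 Bond=-50.6701
(1,1): Delta=1.1401 Bond=-20.2681
(2,0): Delta=0.0000 Bond=0.0000
(2,1): Delta=1.8857 Bond=-79.4508
(2,2): Delta=1.0000 Bond=0.0000
V0=86.7566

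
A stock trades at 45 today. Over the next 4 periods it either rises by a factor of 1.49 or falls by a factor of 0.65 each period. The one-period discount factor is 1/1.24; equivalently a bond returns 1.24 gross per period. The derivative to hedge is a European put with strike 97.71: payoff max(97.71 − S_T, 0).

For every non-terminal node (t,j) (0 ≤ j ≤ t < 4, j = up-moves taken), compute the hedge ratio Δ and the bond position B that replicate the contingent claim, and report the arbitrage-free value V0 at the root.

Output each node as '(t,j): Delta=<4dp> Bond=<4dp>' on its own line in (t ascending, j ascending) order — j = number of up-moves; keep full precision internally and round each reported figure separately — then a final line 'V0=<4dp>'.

Risk-neutral probability p* = (R−d)/(u−d) = (1.24−0.65)/(1.49−0.65) = 0.7024.
Terminal payoffs: V(4,0)=89.6772, V(4,1)=79.2964, V(4,2)=55.5003, V(4,3)=0.9525, V(4,4)=0.0000
(3,0): S=12.3581. Δ = (V_up−V_dn)/(S_up−S_dn) = (79.2964−89.6772)/(18.4136−8.0328) = -1.0000. V = [p*·79.2964 + (1−p*)·89.6772]/1.24 = 66.4403. B = V − Δ·S = 78.7984.
(3,1): S=28.3286. Δ = (V_up−V_dn)/(S_up−S_dn) = (55.5003−79.2964)/(42.2097−18.4136) = -1.0000. V = [p*·55.5003 + (1−p*)·79.2964]/1.24 = 50.4698. B = V − Δ·S = 78.7984.
(3,2): S=64.9379. Δ = (V_up−V_dn)/(S_up−S_dn) = (0.9525−55.5003)/(96.7575−42.2097) = -1.0000. V = [p*·0.9525 + (1−p*)·55.5003]/1.24 = 13.8605. B = V − Δ·S = 78.7984.
(3,3): S=148.8577. Δ = (V_up−V_dn)/(S_up−S_dn) = (0.0000−0.9525)/(221.7980−96.7575) = -0.0076. V = [p*·0.0000 + (1−p*)·0.9525]/1.24 = 0.2286. B = V − Δ·S = 1.3625.
(2,0): S=19.0125. Δ = (V_up−V_dn)/(S_up−S_dn) = (50.4698−66.4403)/(28.3286−12.3581) = -1.0000. V = [p*·50.4698 + (1−p*)·66.4403]/1.24 = 44.5346. B = V − Δ·S = 63.5471.
(2,1): S=43.5825. Δ = (V_up−V_dn)/(S_up−S_dn) = (13.8605−50.4698)/(64.9379−28.3286) = -1.0000. V = [p*·13.8605 + (1−p*)·50.4698]/1.24 = 19.9646. B = V − Δ·S = 63.5471.
(2,2): S=99.9045. Δ = (V_up−V_dn)/(S_up−S_dn) = (0.2286−13.8605)/(148.8577−64.9379) = -0.1624. V = [p*·0.2286 + (1−p*)·13.8605]/1.24 = 3.4562. B = V − Δ·S = 19.6846.
(1,0): S=29.2500. Δ = (V_up−V_dn)/(S_up−S_dn) = (19.9646−44.5346)/(43.5825−19.0125) = -1.0000. V = [p*·19.9646 + (1−p*)·44.5346]/1.24 = 21.9977. B = V − Δ·S = 51.2477.
(1,1): S=67.0500. Δ = (V_up−V_dn)/(S_up−S_dn) = (3.4562−19.9646)/(99.9045−43.5825) = -0.2931. V = [p*·3.4562 + (1−p*)·19.9646]/1.24 = 6.7495. B = V − Δ·S = 26.4024.
(0,0): S=45.0000. Δ = (V_up−V_dn)/(S_up−S_dn) = (6.7495−21.9977)/(67.0500−29.2500) = -0.4034. V = [p*·6.7495 + (1−p*)·21.9977]/1.24 = 9.1030. B = V − Δ·S = 27.2555.
Each (Δ,B) replicates both successor values, so the strategy is self-financing and V0 is arbitrage-free.

(0,0): Delta=-0.4034 Bond=27.2555
(1,0): Delta=-1.0000 Bond=51.2477
(1,1): Delta=-0.2931 Bond=26.4024
(2,0): Delta=-1.0000 Bond=63.5471
(2,1): Delta=-1.0000 Bond=63.5471
(2,2): Delta=-0.1624 Bond=19.6846
(3,0): Delta=-1.0000 Bond=78.7984
(3,1): Delta=-1.0000 Bond=78.7984
(3,2): Delta=-1.0000 Bond=78.7984
(3,3): Delta=-0.0076 Bond=1.3625
V0=9.1030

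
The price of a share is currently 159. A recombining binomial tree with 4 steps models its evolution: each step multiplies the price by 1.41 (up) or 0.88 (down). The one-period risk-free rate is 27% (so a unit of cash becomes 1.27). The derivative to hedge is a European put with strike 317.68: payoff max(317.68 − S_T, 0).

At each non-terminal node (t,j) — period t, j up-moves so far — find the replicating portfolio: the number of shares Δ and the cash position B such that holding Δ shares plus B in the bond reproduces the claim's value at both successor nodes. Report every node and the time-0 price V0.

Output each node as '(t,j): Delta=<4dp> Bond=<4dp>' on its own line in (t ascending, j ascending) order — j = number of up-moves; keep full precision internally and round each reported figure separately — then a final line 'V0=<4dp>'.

Since d<R<u, set p* = (R−d)/(u−d) = 0.7358; price each node as the discounted p*-expectation of its children.
Terminal payoffs: V(4,0)=222.3284, V(4,1)=164.9008, V(4,2)=72.8860, V(4,3)=0.0000, V(4,4)=0.0000
(3,0): S=108.3540. Δ = (V_up−V_dn)/(S_up−S_dn) = (164.9008−222.3284)/(152.7792−95.3516) = -1.0000. V = [p*·164.9008 + (1−p*)·222.3284]/1.27 = 141.7877. B = V − Δ·S = 250.1417.
(3,1): S=173.6127. Δ = (V_up−V_dn)/(S_up−S_dn) = (72.8860−164.9008)/(244.7940−152.7792) = -1.0000. V = [p*·72.8860 + (1−p*)·164.9008]/1.27 = 76.5290. B = V − Δ·S = 250.1417.
(3,2): S=278.1750. Δ = (V_up−V_dn)/(S_up−S_dn) = (0.0000−72.8860)/(392.2267−244.7940) = -0.4944. V = [p*·0.0000 + (1−p*)·72.8860]/1.27 = 15.1598. B = V − Δ·S = 152.6806.
(3,3): S=445.7121. Δ = (V_up−V_dn)/(S_up−S_dn) = (0.0000−0.0000)/(628.4541−392.2267) = 0.0000. V = [p*·0.0000 + (1−p*)·0.0000]/1.27 = 0.0000. B = V − Δ·S = 0.0000.
(2,0): S=123.1296. Δ = (V_up−V_dn)/(S_up−S_dn) = (76.5290−141.7877)/(173.6127−108.3540) = -1.0000. V = [p*·76.5290 + (1−p*)·141.7877]/1.27 = 73.8324. B = V − Δ·S = 196.9620.
(2,1): S=197.2872. Δ = (V_up−V_dn)/(S_up−S_dn) = (15.1598−76.5290)/(278.1750−173.6127) = -0.5869. V = [p*·15.1598 + (1−p*)·76.5290]/1.27 = 24.7012. B = V − Δ·S = 140.4922.
(2,2): S=316.1079. Δ = (V_up−V_dn)/(S_up−S_dn) = (0.0000−15.1598)/(445.7121−278.1750) = -0.0905. V = [p*·0.0000 + (1−p*)·15.1598]/1.27 = 3.1531. B = V − Δ·S = 31.7565.
(1,0): S=139.9200. Δ = (V_up−V_dn)/(S_up−S_dn) = (24.7012−73.8324)/(197.2872−123.1296) = -0.6625. V = [p*·24.7012 + (1−p*)·73.8324]/1.27 = 29.6687. B = V − Δ·S = 122.3691.
(1,1): S=224.1900. Δ = (V_up−V_dn)/(S_up−S_dn) = (3.1531−24.7012)/(316.1079−197.2872) = -0.1813. V = [p*·3.1531 + (1−p*)·24.7012]/1.27 = 6.9646. B = V − Δ·S = 47.6213.
(0,0): S=159.0000. Δ = (V_up−V_dn)/(S_up−S_dn) = (6.9646−29.6687)/(224.1900−139.9200) = -0.2694. V = [p*·6.9646 + (1−p*)·29.6687]/1.27 = 10.2062. B = V − Δ·S = 53.0441.
Each (Δ,B) replicates both successor values, so the strategy is self-financing and V0 is arbitrage-free.

(0,0): Delta=-0.2694 Bond=53.0441
(1,0): Delta=-0.6625 Bond=122.3691
(1,1): Delta=-0.1813 Bond=47.6213
(2,0): Delta=-1.0000 Bond=196.9620
(2,1): Delta=-0.5869 Bond=140.4922
(2,2): Delta=-0.0905 Bond=31.7565
(3,0): Delta=-1.0000 Bond=250.1417
(3,1): Delta=-1.0000 Bond=250.1417
(3,2): Delta=-0.4944 Bond=152.6806
(3,3): Delta=0.0000 Bond=0.0000
V0=10.2062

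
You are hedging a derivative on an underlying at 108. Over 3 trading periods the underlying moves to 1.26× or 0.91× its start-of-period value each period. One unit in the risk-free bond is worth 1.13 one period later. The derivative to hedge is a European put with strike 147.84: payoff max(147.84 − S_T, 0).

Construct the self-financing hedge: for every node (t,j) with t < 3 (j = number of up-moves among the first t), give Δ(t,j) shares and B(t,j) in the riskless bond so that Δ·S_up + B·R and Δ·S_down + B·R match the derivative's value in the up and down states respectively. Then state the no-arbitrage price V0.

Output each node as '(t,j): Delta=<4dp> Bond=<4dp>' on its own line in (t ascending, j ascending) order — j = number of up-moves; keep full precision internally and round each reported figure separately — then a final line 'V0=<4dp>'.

Risk-neutral probability p* = (R−d)/(u−d) = (1.13−0.91)/(1.26−0.91) = 0.6286.
Payoff layer (t=3): V(3,0)=66.4543, V(3,1)=35.1522, V(3,2)=0.0000, V(3,3)=0.0000
  t=2,j=0: stock 89.4348 → up 112.6878 (V=35.1522), down 81.3857 (V=66.4543). Price 41.3971; hedge Δ=-1.0000, bond B=130.8319.
  t=2,j=1: stock 123.8328 → up 156.0293 (V=0.0000), down 112.6878 (V=35.1522). Price 11.5544; hedge Δ=-0.8111, bond B=111.9892.
  t=2,j=2: stock 171.4608 → up 216.0406 (V=0.0000), down 156.0293 (V=0.0000). Price 0.0000; hedge Δ=0.0000, bond B=0.0000.
  t=1,j=0: stock 98.2800 → up 123.8328 (V=11.5544), down 89.4348 (V=41.3971). Price 20.0344; hedge Δ=-0.8676, bond B=105.2990.
  t=1,j=1: stock 136.0800 → up 171.4608 (V=0.0000), down 123.8328 (V=11.5544). Price 3.7979; hedge Δ=-0.2426, bond B=36.8106.
  t=0,j=0: stock 108.0000 → up 136.0800 (V=3.7979), down 98.2800 (V=20.0344). Price 8.6979; hedge Δ=-0.4295, bond B=55.0877.
Self-financing check: at every node Δ·S+B equals the discounted successor values.

(0,0): Delta=-0.4295 Bond=55.0877
(1,0): Delta=-0.8676 Bond=105.2990
(1,1): Delta=-0.2426 Bond=36.8106
(2,0): Delta=-1.0000 Bond=130.8319
(2,1): Delta=-0.8111 Bond=111.9892
(2,2): Delta=0.0000 Bond=0.0000
V0=8.6979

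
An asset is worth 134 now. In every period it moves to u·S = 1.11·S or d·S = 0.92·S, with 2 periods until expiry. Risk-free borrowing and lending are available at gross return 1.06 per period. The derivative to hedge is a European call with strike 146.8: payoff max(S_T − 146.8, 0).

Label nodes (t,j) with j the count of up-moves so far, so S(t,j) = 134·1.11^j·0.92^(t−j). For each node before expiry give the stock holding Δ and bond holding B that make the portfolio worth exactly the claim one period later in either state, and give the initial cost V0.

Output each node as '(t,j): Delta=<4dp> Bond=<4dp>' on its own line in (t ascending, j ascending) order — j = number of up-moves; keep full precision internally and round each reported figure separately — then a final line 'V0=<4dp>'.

(0,0): Delta=0.4997 Bond=-58.1141
(1,0): Delta=0.0000 Bond=0.0000
(1,1): Delta=0.6476 Bond=-83.6012
V0=8.8434

Under the risk-neutral measure, an up-move has probability p* = (R−d)/(u−d) = 0.7368 and values discount at R = 1.06.
Payoff layer (t=2): V(2,0)=0.0000, V(2,1)=0.0000, V(2,2)=18.3014
  t=1,j=0: stock 123.2800 → up 136.8408 (V=0.0000), down 113.4176 (V=0.0000). Price 0.0000; hedge Δ=0.0000, bond B=0.0000.
  t=1,j=1: stock 148.7400 → up 165.1014 (V=18.3014), down 136.8408 (V=0.0000). Price 12.7219; hedge Δ=0.6476, bond B=-83.6012.
  t=0,j=0: stock 134.0000 → up 148.7400 (V=12.7219), down 123.2800 (V=0.0000). Price 8.8434; hedge Δ=0.4997, bond B=-58.1141.
Root portfolio cost Δ·134+B reproduces V0=8.8434.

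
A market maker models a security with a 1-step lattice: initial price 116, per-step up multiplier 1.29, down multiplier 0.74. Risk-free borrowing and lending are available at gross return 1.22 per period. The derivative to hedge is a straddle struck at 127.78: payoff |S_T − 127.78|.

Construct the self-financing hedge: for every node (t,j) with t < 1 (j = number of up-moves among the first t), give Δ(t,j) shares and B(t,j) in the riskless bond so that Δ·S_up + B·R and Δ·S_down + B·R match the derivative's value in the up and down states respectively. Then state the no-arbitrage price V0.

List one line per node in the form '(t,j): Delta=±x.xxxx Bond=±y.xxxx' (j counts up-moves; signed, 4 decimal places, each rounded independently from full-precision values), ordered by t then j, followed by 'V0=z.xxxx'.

(0,0): Delta=-0.3147 Bond=56.5219
V0=20.0128

Since d<R<u, set p* = (R−d)/(u−d) = 0.8727; price each node as the discounted p*-expectation of its children.
Payoff layer (t=1): V(1,0)=41.9400, V(1,1)=21.8600
(0,0): S=116.0000. Δ = (V_up−V_dn)/(S_up−S_dn) = (21.8600−41.9400)/(149.6400−85.8400) = -0.3147. V = [p*·21.8600 + (1−p*)·41.9400]/1.22 = 20.0128. B = V − Δ·S = 56.5219.
The time-0 hedge costs 20.0128, which is the no-arbitrage price.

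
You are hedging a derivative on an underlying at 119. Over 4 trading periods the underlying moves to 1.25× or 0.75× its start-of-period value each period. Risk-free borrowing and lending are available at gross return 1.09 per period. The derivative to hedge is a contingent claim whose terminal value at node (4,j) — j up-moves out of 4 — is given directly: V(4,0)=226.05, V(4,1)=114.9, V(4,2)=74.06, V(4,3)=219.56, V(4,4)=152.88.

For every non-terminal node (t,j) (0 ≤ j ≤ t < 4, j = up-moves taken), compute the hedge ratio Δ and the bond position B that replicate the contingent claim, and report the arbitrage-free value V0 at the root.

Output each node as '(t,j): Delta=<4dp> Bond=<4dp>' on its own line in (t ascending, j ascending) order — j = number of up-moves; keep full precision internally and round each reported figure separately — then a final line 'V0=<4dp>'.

Under the risk-neutral measure, an up-move has probability p* = (R−d)/(u−d) = 0.6800 and values discount at R = 1.09.
Terminal payoffs: V(4,0)=226.0500, V(4,1)=114.9000, V(4,2)=74.0600, V(4,3)=219.5600, V(4,4)=152.8800
(3,0): S=50.2031. Δ = (V_up−V_dn)/(S_up−S_dn) = (114.9000−226.0500)/(62.7539−37.6523) = -4.4280. V = [p*·114.9000 + (1−p*)·226.0500]/1.09 = 138.0440. B = V − Δ·S = 360.3440.
(3,1): S=83.6719. Δ = (V_up−V_dn)/(S_up−S_dn) = (74.0600−114.9000)/(104.5898−62.7539) = -0.9762. V = [p*·74.0600 + (1−p*)·114.9000]/1.09 = 79.9347. B = V − Δ·S = 161.6147.
(3,2): S=139.4531. Δ = (V_up−V_dn)/(S_up−S_dn) = (219.5600−74.0600)/(174.3164−104.5898) = 2.0867. V = [p*·219.5600 + (1−p*)·74.0600]/1.09 = 158.7156. B = V − Δ·S = -132.2844.
(3,3): S=232.4219. Δ = (V_up−V_dn)/(S_up−S_dn) = (152.8800−219.5600)/(290.5273−174.3164) = -0.5738. V = [p*·152.8800 + (1−p*)·219.5600]/1.09 = 159.8327. B = V − Δ·S = 293.1927.
(2,0): S=66.9375. Δ = (V_up−V_dn)/(S_up−S_dn) = (79.9347−138.0440)/(83.6719−50.2031) = -1.7362. V = [p*·79.9347 + (1−p*)·138.0440]/1.09 = 90.3942. B = V − Δ·S = 206.6129.
(2,1): S=111.5625. Δ = (V_up−V_dn)/(S_up−S_dn) = (158.7156−79.9347)/(139.4531−83.6719) = 1.4123. V = [p*·158.7156 + (1−p*)·79.9347]/1.09 = 122.4823. B = V − Δ·S = -35.0795.
(2,2): S=185.9375. Δ = (V_up−V_dn)/(S_up−S_dn) = (159.8327−158.7156)/(232.4219−139.4531) = 0.0120. V = [p*·159.8327 + (1−p*)·158.7156]/1.09 = 146.3075. B = V − Δ·S = 144.0734.
(1,0): S=89.2500. Δ = (V_up−V_dn)/(S_up−S_dn) = (122.4823−90.3942)/(111.5625−66.9375) = 0.7191. V = [p*·122.4823 + (1−p*)·90.3942]/1.09 = 102.9487. B = V − Δ·S = 38.7725.
(1,1): S=148.7500. Δ = (V_up−V_dn)/(S_up−S_dn) = (146.3075−122.4823)/(185.9375−111.5625) = 0.3203. V = [p*·146.3075 + (1−p*)·122.4823]/1.09 = 127.2325. B = V − Δ·S = 79.5821.
(0,0): S=119.0000. Δ = (V_up−V_dn)/(S_up−S_dn) = (127.2325−102.9487)/(148.7500−89.2500) = 0.4081. V = [p*·127.2325 + (1−p*)·102.9487]/1.09 = 109.5979. B = V − Δ·S = 61.0303.
Self-financing check: at every node Δ·S+B equals the discounted successor values.

(0,0): Delta=0.4081 Bond=61.0303
(1,0): Delta=0.7191 Bond=38.7725
(1,1): Delta=0.3203 Bond=79.5821
(2,0): Delta=-1.7362 Bond=206.6129
(2,1): Delta=1.4123 Bond=-35.0795
(2,2): Delta=0.0120 Bond=144.0734
(3,0): Delta=-4.4280 Bond=360.3440
(3,1): Delta=-0.9762 Bond=161.6147
(3,2): Delta=2.0867 Bond=-132.2844
(3,3): Delta=-0.5738 Bond=293.1927
V0=109.5979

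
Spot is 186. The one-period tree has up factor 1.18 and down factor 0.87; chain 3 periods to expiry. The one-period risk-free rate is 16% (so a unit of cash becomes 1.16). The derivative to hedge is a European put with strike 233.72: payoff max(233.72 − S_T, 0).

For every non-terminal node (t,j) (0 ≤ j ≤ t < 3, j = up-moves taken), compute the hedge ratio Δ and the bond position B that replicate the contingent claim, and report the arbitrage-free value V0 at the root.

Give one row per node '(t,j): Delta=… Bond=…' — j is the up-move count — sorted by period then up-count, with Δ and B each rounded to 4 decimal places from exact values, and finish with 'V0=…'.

(0,0): Delta=-0.1892 Bond=36.6279
(1,0): Delta=-1.0000 Bond=173.6920
(1,1): Delta=-0.1480 Bond=33.4398
(2,0): Delta=-1.0000 Bond=201.4828
(2,1): Delta=-1.0000 Bond=201.4828
(2,2): Delta=-0.1046 Bond=27.5700
V0=1.4367

Under the risk-neutral measure, an up-move has probability p* = (R−d)/(u−d) = 0.9355 and values discount at R = 1.16.
At expiry t=3: V(3,0)=111.2384, V(3,1)=67.5956, V(3,2)=8.4018, V(3,3)=0.0000
(2,0): S=140.7834. Δ = (V_up−V_dn)/(S_up−S_dn) = (67.5956−111.2384)/(166.1244−122.4816) = -1.0000. V = [p*·67.5956 + (1−p*)·111.2384]/1.16 = 60.6994. B = V − Δ·S = 201.4828.
(2,1): S=190.9476. Δ = (V_up−V_dn)/(S_up−S_dn) = (8.4018−67.5956)/(225.3182−166.1244) = -1.0000. V = [p*·8.4018 + (1−p*)·67.5956]/1.16 = 10.5352. B = V − Δ·S = 201.4828.
(2,2): S=258.9864. Δ = (V_up−V_dn)/(S_up−S_dn) = (0.0000−8.4018)/(305.6040−225.3182) = -0.1046. V = [p*·0.0000 + (1−p*)·8.4018]/1.16 = 0.4673. B = V − Δ·S = 27.5700.
(1,0): S=161.8200. Δ = (V_up−V_dn)/(S_up−S_dn) = (10.5352−60.6994)/(190.9476−140.7834) = -1.0000. V = [p*·10.5352 + (1−p*)·60.6994]/1.16 = 11.8720. B = V − Δ·S = 173.6920.
(1,1): S=219.4800. Δ = (V_up−V_dn)/(S_up−S_dn) = (0.4673−10.5352)/(258.9864−190.9476) = -0.1480. V = [p*·0.4673 + (1−p*)·10.5352]/1.16 = 0.9628. B = V − Δ·S = 33.4398.
(0,0): S=186.0000. Δ = (V_up−V_dn)/(S_up−S_dn) = (0.9628−11.8720)/(219.4800−161.8200) = -0.1892. V = [p*·0.9628 + (1−p*)·11.8720]/1.16 = 1.4367. B = V − Δ·S = 36.6279.
Each (Δ,B) replicates both successor values, so the strategy is self-financing and V0 is arbitrage-free.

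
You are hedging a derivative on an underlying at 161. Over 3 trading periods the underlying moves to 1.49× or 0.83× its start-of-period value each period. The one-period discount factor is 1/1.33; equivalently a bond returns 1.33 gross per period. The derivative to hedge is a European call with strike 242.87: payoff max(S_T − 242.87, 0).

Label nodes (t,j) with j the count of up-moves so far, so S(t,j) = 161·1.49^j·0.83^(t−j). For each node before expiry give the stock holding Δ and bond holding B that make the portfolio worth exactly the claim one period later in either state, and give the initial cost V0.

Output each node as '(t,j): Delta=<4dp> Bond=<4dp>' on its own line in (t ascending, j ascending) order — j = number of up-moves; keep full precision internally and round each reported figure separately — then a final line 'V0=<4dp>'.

Under the risk-neutral measure, an up-move has probability p* = (R−d)/(u−d) = 0.7576 and values discount at R = 1.33.
Payoff layer (t=3): V(3,0)=0.0000, V(3,1)=0.0000, V(3,2)=53.8020, V(3,3)=289.7098
  t=2,j=0: stock 110.9129 → up 165.2602 (V=0.0000), down 92.0577 (V=0.0000). Price 0.0000; hedge Δ=0.0000, bond B=0.0000.
  t=2,j=1: stock 199.1087 → up 296.6720 (V=53.8020), down 165.2602 (V=0.0000). Price 30.6459; hedge Δ=0.4094, bond B=-50.8722.
  t=2,j=2: stock 357.4361 → up 532.5798 (V=289.7098), down 296.6720 (V=53.8020). Price 174.8271; hedge Δ=1.0000, bond B=-182.6090.
  t=1,j=0: stock 133.6300 → up 199.1087 (V=30.6459), down 110.9129 (V=0.0000). Price 17.4561; hedge Δ=0.3475, bond B=-28.9771.
  t=1,j=1: stock 239.8900 → up 357.4361 (V=174.8271), down 199.1087 (V=30.6459). Price 105.1685; hedge Δ=0.9107, bond B=-113.2878.
  t=0,j=0: stock 161.0000 → up 239.8900 (V=105.1685), down 133.6300 (V=17.4561). Price 63.0864; hedge Δ=0.8255, bond B=-69.8112.
Each (Δ,B) replicates both successor values, so the strategy is self-financing and V0 is arbitrage-free.

(0,0): Delta=0.8255 Bond=-69.8112
(1,0): Delta=0.3475 Bond=-28.9771
(1,1): Delta=0.9107 Bond=-113.2878
(2,0): Delta=0.0000 Bond=0.0000
(2,1): Delta=0.4094 Bond=-50.8722
(2,2): Delta=1.0000 Bond=-182.6090
V0=63.0864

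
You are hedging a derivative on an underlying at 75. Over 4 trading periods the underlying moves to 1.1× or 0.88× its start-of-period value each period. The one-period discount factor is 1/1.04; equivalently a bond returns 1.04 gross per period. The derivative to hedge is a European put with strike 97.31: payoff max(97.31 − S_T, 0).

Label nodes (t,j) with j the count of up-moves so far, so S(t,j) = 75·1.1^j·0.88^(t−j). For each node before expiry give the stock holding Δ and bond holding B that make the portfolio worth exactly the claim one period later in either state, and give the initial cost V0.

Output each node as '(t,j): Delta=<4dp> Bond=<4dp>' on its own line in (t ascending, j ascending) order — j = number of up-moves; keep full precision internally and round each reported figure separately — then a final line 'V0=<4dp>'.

Since d<R<u, set p* = (R−d)/(u−d) = 0.7273; price each node as the discounted p*-expectation of its children.
Terminal values V(4,·): V(4,0)=52.3328, V(4,1)=41.0886, V(4,2)=27.0332, V(4,3)=9.4640, V(4,4)=0.0000
  t=3,j=0: stock 51.1104 → up 56.2214 (V=41.0886), down 44.9772 (V=52.3328). Price 42.4569; hedge Δ=-1.0000, bond B=93.5673.
  t=3,j=1: stock 63.8880 → up 70.2768 (V=27.0332), down 56.2214 (V=41.0886). Price 29.6793; hedge Δ=-1.0000, bond B=93.5673.
  t=3,j=2: stock 79.8600 → up 87.8460 (V=9.4640), down 70.2768 (V=27.0332). Price 13.7073; hedge Δ=-1.0000, bond B=93.5673.
  t=3,j=3: stock 99.8250 → up 109.8075 (V=0.0000), down 87.8460 (V=9.4640). Price 2.4818; hedge Δ=-0.4309, bond B=45.5000.
  t=2,j=0: stock 58.0800 → up 63.8880 (V=29.6793), down 51.1104 (V=42.4569). Price 31.8886; hedge Δ=-1.0000, bond B=89.9686.
  t=2,j=1: stock 72.6000 → up 79.8600 (V=13.7073), down 63.8880 (V=29.6793). Price 17.3686; hedge Δ=-1.0000, bond B=89.9686.
  t=2,j=2: stock 90.7500 → up 99.8250 (V=2.4818), down 79.8600 (V=13.7073). Price 5.3301; hedge Δ=-0.5623, bond B=56.3551.
  t=1,j=0: stock 66.0000 → up 72.6000 (V=17.3686), down 58.0800 (V=31.8886). Price 20.5082; hedge Δ=-1.0000, bond B=86.5082.
  t=1,j=1: stock 82.5000 → up 90.7500 (V=5.3301), down 72.6000 (V=17.3686). Price 8.2820; hedge Δ=-0.6633, bond B=63.0023.
  t=0,j=0: stock 75.0000 → up 82.5000 (V=8.2820), down 66.0000 (V=20.5082). Price 11.1697; hedge Δ=-0.7410, bond B=66.7433.
Self-financing check: at every node Δ·S+B equals the discounted successor values.

(0,0): Delta=-0.7410 Bond=66.7433
(1,0): Delta=-1.0000 Bond=86.5082
(1,1): Delta=-0.6633 Bond=63.0023
(2,0): Delta=-1.0000 Bond=89.9686
(2,1): Delta=-1.0000 Bond=89.9686
(2,2): Delta=-0.5623 Bond=56.3551
(3,0): Delta=-1.0000 Bond=93.5673
(3,1): Delta=-1.0000 Bond=93.5673
(3,2): Delta=-1.0000 Bond=93.5673
(3,3): Delta=-0.4309 Bond=45.5000
V0=11.1697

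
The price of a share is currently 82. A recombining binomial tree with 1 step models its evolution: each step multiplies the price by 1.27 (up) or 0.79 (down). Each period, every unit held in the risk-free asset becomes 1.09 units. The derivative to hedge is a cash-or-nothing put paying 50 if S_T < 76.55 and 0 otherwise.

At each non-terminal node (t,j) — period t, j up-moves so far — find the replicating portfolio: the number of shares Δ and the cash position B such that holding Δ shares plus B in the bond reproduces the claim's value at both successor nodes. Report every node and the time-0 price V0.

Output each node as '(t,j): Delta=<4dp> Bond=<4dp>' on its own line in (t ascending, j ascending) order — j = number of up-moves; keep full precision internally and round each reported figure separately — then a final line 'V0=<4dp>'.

(0,0): Delta=-1.2703 Bond=121.3685
V0=17.2018

No-arbitrage ⇒ martingale measure with p* = (R−d)/(u−d) = 0.6250.
At expiry t=1: V(1,0)=50.0000, V(1,1)=0.0000
(0,0): S=82.0000. Δ = (V_up−V_dn)/(S_up−S_dn) = (0.0000−50.0000)/(104.1400−64.7800) = -1.2703. V = [p*·0.0000 + (1−p*)·50.0000]/1.09 = 17.2018. B = V − Δ·S = 121.3685.
Each (Δ,B) replicates both successor values, so the strategy is self-financing and V0 is arbitrage-free.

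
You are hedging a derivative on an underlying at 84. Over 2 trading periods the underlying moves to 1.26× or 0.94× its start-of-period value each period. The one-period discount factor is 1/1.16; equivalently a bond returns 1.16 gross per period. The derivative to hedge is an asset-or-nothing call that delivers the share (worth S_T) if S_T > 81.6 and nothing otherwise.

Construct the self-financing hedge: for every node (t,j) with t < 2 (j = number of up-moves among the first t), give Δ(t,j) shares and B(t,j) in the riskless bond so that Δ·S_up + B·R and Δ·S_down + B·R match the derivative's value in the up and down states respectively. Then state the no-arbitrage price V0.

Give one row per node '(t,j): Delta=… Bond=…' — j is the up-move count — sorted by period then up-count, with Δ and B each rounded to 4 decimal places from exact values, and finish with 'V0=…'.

(0,0): Delta=1.7439 Bond=-67.8718
(1,0): Delta=3.9375 Bond=-251.9403
(1,1): Delta=1.0000 Bond=0.0000
V0=78.6133

The replicating-portfolio and risk-neutral prices coincide; use p* = (1.16−0.94)/(1.26−0.94) = 0.6875 for the latter.
Payoff layer (t=2): V(2,0)=0.0000, V(2,1)=99.4896, V(2,2)=133.3584
  t=1,j=0: stock 78.9600 → up 99.4896 (V=99.4896), down 74.2224 (V=0.0000). Price 58.9647; hedge Δ=3.9375, bond B=-251.9403.
  t=1,j=1: stock 105.8400 → up 133.3584 (V=133.3584), down 99.4896 (V=99.4896). Price 105.8400; hedge Δ=1.0000, bond B=0.0000.
  t=0,j=0: stock 84.0000 → up 105.8400 (V=105.8400), down 78.9600 (V=58.9647). Price 78.6133; hedge Δ=1.7439, bond B=-67.8718.
Root portfolio cost Δ·84+B reproduces V0=78.6133.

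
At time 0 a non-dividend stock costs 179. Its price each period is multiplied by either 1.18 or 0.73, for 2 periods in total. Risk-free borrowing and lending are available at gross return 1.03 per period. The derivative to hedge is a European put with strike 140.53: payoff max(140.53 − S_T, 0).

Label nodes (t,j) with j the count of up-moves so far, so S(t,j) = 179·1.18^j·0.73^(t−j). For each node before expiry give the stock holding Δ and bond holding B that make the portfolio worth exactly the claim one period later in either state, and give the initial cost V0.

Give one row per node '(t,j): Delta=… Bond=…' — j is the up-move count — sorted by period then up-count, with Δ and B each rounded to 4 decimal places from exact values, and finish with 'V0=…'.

(0,0): Delta=-0.1814 Bond=37.1915
(1,0): Delta=-0.7677 Bond=114.9218
(1,1): Delta=0.0000 Bond=0.0000
V0=4.7277

The replicating-portfolio and risk-neutral prices coincide; use p* = (1.03−0.73)/(1.18−0.73) = 0.6667 for the latter.
Payoff layer (t=2): V(2,0)=45.1409, V(2,1)=0.0000, V(2,2)=0.0000
(1,0): S=130.6700. Δ = (V_up−V_dn)/(S_up−S_dn) = (0.0000−45.1409)/(154.1906−95.3891) = -0.7677. V = [p*·0.0000 + (1−p*)·45.1409]/1.03 = 14.6087. B = V − Δ·S = 114.9218.
(1,1): S=211.2200. Δ = (V_up−V_dn)/(S_up−S_dn) = (0.0000−0.0000)/(249.2396−154.1906) = 0.0000. V = [p*·0.0000 + (1−p*)·0.0000]/1.03 = 0.0000. B = V − Δ·S = 0.0000.
(0,0): S=179.0000. Δ = (V_up−V_dn)/(S_up−S_dn) = (0.0000−14.6087)/(211.2200−130.6700) = -0.1814. V = [p*·0.0000 + (1−p*)·14.6087]/1.03 = 4.7277. B = V − Δ·S = 37.1915.
Check: Δ(0,0)·S0 + B(0,0) = 4.7277 = V0.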